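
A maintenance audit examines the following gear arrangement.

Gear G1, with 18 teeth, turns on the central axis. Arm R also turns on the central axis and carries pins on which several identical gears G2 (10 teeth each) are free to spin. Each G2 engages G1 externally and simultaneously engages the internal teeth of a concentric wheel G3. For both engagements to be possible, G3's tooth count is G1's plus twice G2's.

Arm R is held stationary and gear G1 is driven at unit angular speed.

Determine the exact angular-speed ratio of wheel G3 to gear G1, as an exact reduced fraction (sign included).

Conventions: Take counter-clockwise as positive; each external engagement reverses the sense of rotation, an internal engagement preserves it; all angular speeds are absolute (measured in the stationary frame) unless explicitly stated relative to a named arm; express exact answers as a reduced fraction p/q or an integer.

recognized (axles ride arm R): planetary set, 18/10/38 teeth
ring teeth: 18 + 2·10 = 38
18(ω_sun−ω_arm) = −38(ω_ring−ω_arm),  ω_arm = 0, ω_sun = 1
ω_ring = 0 − (18/38)(1−0) = -9/19
ω_out/ω_in = -9/19

-9/19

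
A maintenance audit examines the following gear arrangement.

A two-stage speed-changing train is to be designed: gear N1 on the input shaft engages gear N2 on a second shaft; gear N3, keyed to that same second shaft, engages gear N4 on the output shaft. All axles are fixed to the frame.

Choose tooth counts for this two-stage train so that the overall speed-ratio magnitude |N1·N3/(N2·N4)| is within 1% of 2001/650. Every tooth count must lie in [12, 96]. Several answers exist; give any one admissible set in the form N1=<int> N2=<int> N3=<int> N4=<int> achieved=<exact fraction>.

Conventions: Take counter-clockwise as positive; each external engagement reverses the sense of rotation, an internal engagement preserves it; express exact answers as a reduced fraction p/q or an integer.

class = fixed-axis compound train [2-stage, 2001/650 wanted]
target = 2001/650 in lowest terms: an exact hit needs N1·N3 = k·2001 and N2·N4 = k·650 for one integer k, every count in [12, 96]; additionally prefer no 1:1 stage (N1 ≠ N2, N3 ≠ N4)
k = 1: N1·N3 = 2001 = 23·87, N2·N4 = 650 = 13·50
achieved = 23·87/(13·50) = 2001/650; |achieved − target| = 0 ≤ 2001/65000 ✓

N1=23 N2=13 N3=87 N4=50 achieved=2001/650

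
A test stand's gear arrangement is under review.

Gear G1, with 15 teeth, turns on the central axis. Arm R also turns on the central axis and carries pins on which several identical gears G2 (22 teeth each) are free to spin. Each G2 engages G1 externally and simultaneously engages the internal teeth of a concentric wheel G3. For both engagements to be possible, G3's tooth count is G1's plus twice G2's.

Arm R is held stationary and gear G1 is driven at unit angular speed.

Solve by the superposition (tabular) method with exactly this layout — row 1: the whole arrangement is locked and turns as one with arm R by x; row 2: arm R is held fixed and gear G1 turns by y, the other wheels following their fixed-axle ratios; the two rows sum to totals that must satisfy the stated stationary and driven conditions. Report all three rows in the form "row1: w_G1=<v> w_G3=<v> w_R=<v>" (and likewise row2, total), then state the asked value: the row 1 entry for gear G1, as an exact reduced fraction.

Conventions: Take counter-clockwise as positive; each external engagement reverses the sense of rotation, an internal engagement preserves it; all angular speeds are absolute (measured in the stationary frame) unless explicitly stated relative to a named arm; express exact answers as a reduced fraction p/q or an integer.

row1: w_G1=0 w_G3=0 w_R=0
row2: w_G1=1 w_G3=-15/59 w_R=0
total: w_G1=1 w_G3=-15/59 w_R=0
asked value: 0

planetary set (15T centre, 22T on arm, 59T internal) — Willis relation
row 1 — lock + rotate with arm: ω_sun = ω_ring = ω_arm = x
row 2: sun turns y, ring = −(15/59)·y, arm 0
boundary: total ω_arm = x = 0 and total ω_sun = x + y = 1  ⇒  y = 1, x = 0
row 2 ring = −(15/59)·1 = -15/59
totals (row 1 + row 2): sun 0 + 1 = 1, ring 0 + (-15/59) = -15/59, arm 0 + 0 = 0
asked cell (row1, sun) = 0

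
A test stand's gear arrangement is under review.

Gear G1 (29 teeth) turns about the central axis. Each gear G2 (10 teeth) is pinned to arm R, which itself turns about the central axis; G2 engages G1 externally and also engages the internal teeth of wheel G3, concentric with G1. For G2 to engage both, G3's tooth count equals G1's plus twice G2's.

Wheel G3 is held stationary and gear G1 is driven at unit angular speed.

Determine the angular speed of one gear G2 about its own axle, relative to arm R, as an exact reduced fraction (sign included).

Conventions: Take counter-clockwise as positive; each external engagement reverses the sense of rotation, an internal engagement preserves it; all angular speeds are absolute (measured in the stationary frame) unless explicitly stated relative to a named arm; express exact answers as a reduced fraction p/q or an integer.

-1421/780

class = planetary set [G3 = 29+2·10 = 49; Willis about the carrier]
ring teeth: 29 + 2·10 = 49
29(ω_sun−ω_arm) = −49(ω_ring−ω_arm),  ω_ring = 0, ω_sun = 1
29(1−ω_arm) = −49(0−ω_arm)  ⇒  78·ω_arm = 29  ⇒  ω_arm = 29/78
sun–planet mesh: 29·(1−29/78) = −10·(ω_p−ω_arm)  ⇒  ω_p−ω_arm = -1421/780
exact speed ratio = -1421/780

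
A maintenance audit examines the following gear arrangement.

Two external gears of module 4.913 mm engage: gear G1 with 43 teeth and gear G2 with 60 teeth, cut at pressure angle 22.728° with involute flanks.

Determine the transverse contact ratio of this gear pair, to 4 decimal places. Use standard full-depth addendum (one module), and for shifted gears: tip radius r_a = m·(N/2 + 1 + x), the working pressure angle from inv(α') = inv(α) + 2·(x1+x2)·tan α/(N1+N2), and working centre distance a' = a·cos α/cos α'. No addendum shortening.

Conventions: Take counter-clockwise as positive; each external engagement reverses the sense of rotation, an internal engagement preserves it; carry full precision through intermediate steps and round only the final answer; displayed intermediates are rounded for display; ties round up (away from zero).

1.6252

class = single-mesh tooth geometry [involute pair 43T × 60T, m = 4.913]
base radii: r_b1 = 97.427305, r_b2 = 135.945077
tip radii: r_a1 = 110.542500, r_a2 = 152.303000
no profile shift: α' = α, a' = a
action lengths: √(r_a1²−r_b1²) = 52.226091, √(r_a2²−r_b2²) = 68.666877
base pitch p_b = π·m·cos α = 14.236135
CR = (52.226091 + 68.666877 − 253.019500·sin 22.72800°)/14.236135 = 1.625241
contact ratio ≈ 1.6252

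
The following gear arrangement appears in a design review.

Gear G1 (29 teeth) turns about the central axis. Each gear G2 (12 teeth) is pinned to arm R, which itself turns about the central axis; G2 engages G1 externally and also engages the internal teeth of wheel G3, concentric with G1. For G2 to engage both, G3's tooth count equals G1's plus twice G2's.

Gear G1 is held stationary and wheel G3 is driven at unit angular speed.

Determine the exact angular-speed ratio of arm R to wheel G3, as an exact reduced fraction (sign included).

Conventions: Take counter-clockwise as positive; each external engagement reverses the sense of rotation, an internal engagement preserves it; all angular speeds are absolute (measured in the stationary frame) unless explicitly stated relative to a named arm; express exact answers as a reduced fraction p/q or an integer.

recognized (axles ride arm R): planetary set, 29/12/53 teeth
ring teeth: 29 + 2·12 = 53
29(ω_sun−ω_arm) = −53(ω_ring−ω_arm),  ω_sun = 0, ω_ring = 1
29(0−ω_arm) = −53(1−ω_arm)  ⇒  82·ω_arm = 53  ⇒  ω_arm = 53/82
ω_out/ω_in = 53/82

53/82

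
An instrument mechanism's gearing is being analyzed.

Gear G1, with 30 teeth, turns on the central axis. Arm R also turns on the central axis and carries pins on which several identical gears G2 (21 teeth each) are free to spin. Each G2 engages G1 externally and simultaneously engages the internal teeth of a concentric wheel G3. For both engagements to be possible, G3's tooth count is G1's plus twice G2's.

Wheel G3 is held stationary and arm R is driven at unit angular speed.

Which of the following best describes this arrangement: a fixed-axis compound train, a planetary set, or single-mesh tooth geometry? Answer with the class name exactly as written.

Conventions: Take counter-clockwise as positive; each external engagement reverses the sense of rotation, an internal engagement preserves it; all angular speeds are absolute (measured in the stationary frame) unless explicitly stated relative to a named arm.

planetary set (30T centre, 21T on arm, 72T internal) — Willis relation
classification: planetary set

planetary set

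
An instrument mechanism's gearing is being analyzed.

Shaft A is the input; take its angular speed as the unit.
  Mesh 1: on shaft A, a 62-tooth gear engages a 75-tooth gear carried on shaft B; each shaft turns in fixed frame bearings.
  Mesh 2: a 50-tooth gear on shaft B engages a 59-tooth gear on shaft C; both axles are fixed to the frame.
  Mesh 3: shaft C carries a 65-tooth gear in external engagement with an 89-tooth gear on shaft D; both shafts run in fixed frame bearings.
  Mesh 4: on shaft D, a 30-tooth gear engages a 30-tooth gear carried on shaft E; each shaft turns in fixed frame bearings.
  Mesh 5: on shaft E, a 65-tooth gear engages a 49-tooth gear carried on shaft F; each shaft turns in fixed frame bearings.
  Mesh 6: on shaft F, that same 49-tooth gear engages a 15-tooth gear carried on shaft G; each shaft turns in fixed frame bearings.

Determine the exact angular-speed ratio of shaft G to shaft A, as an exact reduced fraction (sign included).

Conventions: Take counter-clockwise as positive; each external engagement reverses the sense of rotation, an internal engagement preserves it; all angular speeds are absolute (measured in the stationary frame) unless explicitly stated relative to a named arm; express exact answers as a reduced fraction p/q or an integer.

class = fixed-axis compound train [6 meshes; 6 ratios multiply, 6 sense flips]
mesh 1 [62T→75T]: running ratio 62/75, sense −
mesh 2 [50T→59T]: running ratio 124/177, sense +
mesh 3 [65T→89T]: running ratio 8060/15753, sense −
mesh 4 [30T→30T]: running ratio 8060/15753, sense +
mesh 5 [65T→49T]: running ratio 523900/771897, sense −
mesh 6 [49T→15T]: running ratio 104780/47259, sense +
ω_out/ω_in = 104780/47259

104780/47259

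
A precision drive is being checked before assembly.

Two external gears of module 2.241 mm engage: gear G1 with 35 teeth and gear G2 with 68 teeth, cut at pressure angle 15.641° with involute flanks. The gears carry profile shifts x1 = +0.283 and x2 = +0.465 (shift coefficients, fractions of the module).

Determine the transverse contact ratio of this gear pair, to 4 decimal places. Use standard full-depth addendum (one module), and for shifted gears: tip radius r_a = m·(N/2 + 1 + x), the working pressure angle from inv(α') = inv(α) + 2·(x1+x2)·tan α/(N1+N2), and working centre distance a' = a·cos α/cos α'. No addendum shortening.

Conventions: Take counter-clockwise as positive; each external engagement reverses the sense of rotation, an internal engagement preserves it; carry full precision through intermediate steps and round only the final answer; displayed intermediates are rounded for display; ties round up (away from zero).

topology: single-mesh involute geometry — m = 2.241, 35T/68T pair
base radii: r_b1 = 37.765271, r_b2 = 73.372527
tip radii: r_a1 = 42.092703, r_a2 = 79.477065
inv(α') = inv(15.641°) + 2·(+0.283+0.465)·tan α/(35+68) = 0.01105605  ⇒  α' = 18.15893°
a' = a·cos α / cos α' = 115.4115·cos 15.641°/cos 18.15893° = 116.963063
action lengths: √(r_a1²−r_b1²) = 18.589780, √(r_a2²−r_b2²) = 30.546294
base pitch p_b = π·m·cos α = 6.779606
CR = (18.589780 + 30.546294 − 116.963063·sin 18.15893°)/6.779606 = 1.870917
contact ratio ≈ 1.8709

1.8709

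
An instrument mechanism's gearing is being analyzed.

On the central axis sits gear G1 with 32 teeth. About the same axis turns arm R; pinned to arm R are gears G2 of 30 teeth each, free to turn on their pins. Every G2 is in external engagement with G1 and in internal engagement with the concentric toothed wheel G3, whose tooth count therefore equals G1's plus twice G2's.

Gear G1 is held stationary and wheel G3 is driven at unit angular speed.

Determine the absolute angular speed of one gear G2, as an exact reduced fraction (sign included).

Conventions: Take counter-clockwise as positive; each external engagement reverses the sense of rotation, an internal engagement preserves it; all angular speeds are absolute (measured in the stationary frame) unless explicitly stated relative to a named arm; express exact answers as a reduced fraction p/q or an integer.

class = planetary set [G3 = 32+2·30 = 92; Willis about the carrier]
ring teeth: 32 + 2·30 = 92
32(ω_sun−ω_arm) = −92(ω_ring−ω_arm),  ω_sun = 0, ω_ring = 1
32(0−ω_arm) = −92(1−ω_arm)  ⇒  124·ω_arm = 92  ⇒  ω_arm = 23/31
sun–planet mesh: 32·(0−23/31) = −30·(ω_p−ω_arm)  ⇒  ω_p−ω_arm = 368/465
ω_p = 23/31 + 368/465 = 23/15
exact speed ratio = 23/15

23/15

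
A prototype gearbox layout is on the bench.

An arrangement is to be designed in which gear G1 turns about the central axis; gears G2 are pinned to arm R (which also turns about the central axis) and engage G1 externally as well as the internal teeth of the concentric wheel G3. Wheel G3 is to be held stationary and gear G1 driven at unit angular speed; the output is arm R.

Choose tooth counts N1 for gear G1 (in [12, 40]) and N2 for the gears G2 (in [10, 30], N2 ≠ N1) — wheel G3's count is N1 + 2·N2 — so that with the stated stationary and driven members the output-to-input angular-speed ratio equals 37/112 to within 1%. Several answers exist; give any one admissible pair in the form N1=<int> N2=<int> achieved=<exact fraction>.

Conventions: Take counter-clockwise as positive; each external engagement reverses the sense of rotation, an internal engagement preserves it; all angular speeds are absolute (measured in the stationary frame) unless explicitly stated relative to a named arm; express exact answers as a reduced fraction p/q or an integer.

topology: planetary set — design target 37/112, arm = carrier (Willis)
Willis with ω_ring = 0: ω_arm/ω_sun = N1/(N1+N3); set equal to 37/112  ⇒  N3/N1 = 1/(37/112) − 1 = 75/37
N3 = N1 + 2·N2  ⇒  N2/N1 = (N3/N1 − 1)/2 = (75/37 − 1)/2 = 19/37
smallest multiple with N1 ≥ 12 and N2 ≥ 10: k = 1  ⇒  N1 = 1·37 = 37, N2 = 1·19 = 19 (N1 ≤ 40, N2 ≤ 30, N2 ≠ N1 ✓), N3 = 37 + 2·19 = 75
check: N1/(N1+N3) with N1 = 37, N3 = 75 gives 37/112; |achieved − target| = 0 ≤ 37/11200 ✓

N1=37 N2=19 achieved=37/112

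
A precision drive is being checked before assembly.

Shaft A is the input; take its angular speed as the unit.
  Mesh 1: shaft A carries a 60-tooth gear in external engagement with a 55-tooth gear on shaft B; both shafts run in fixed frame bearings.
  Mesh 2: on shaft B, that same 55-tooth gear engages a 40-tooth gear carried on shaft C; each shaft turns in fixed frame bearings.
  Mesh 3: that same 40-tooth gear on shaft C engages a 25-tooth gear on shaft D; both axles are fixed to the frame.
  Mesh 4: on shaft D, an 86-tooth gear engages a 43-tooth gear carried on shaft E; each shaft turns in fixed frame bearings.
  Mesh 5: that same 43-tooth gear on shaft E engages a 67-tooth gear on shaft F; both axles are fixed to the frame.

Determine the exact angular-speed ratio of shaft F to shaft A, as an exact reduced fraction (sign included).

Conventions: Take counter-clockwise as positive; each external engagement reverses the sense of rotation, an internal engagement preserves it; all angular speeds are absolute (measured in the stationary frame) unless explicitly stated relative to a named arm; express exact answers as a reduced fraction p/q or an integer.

class = fixed-axis compound train [5 meshes; 5 ratios multiply, 5 sense flips]
mesh 1 [60T→55T]: running ratio 12/11, sense −
mesh 2 [55T→40T]: running ratio 3/2, sense +
mesh 3 [40T→25T]: running ratio 12/5, sense −
mesh 4 [86T→43T]: running ratio 24/5, sense +
mesh 5 [43T→67T]: running ratio 1032/335, sense −
ω_out/ω_in = -1032/335

-1032/335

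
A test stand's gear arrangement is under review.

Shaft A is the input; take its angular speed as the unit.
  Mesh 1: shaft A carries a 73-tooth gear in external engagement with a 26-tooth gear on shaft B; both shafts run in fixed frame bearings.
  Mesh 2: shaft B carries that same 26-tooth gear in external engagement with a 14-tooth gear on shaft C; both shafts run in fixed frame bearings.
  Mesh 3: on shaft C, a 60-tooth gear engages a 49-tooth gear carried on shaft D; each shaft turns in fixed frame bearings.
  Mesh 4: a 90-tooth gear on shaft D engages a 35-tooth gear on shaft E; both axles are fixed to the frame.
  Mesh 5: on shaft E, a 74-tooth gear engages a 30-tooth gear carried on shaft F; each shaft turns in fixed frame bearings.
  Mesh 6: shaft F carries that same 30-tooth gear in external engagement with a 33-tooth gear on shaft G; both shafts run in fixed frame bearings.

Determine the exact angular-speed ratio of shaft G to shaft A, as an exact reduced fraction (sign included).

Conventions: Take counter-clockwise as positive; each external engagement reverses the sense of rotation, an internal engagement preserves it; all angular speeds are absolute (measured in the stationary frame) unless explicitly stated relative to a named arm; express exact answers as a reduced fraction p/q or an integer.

972360/26411

class = fixed-axis compound train [6 meshes; 6 ratios multiply, 6 sense flips]
mesh 1 [73T→26T]: running ratio 73/26, sense −
mesh 2 [26T→14T]: running ratio 73/14, sense +
mesh 3 [60T→49T]: running ratio 2190/343, sense −
mesh 4 [90T→35T]: running ratio 39420/2401, sense +
mesh 5 [74T→30T]: running ratio 97236/2401, sense −
mesh 6 [30T→33T]: running ratio 972360/26411, sense +
ω_out/ω_in = 972360/26411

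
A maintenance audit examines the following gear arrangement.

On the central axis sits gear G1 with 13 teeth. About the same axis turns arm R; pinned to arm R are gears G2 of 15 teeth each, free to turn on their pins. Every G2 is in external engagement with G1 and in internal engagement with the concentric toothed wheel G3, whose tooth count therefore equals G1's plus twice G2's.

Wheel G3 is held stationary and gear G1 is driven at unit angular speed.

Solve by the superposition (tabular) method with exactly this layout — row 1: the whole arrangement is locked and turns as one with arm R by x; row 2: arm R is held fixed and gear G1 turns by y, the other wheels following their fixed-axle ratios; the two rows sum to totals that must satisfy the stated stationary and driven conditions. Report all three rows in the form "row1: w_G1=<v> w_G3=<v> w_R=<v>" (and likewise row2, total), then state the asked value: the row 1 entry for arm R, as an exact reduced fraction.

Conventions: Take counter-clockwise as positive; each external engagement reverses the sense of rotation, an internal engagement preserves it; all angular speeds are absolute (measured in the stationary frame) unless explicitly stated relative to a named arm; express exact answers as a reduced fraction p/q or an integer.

row1: w_G1=13/56 w_G3=13/56 w_R=13/56
row2: w_G1=43/56 w_G3=-13/56 w_R=0
total: w_G1=1 w_G3=0 w_R=13/56
asked value: 13/56

planetary set (13T centre, 15T on arm, 43T internal) — Willis relation
superposition row 1 [locked train]: every member turns x
row 2: sun turns y, ring = −(13/43)·y, arm 0
boundary: total ω_ring = x − (13/43)·y = 0 and total ω_sun = x + y = 1  ⇒  y = 43/56, x = 13/56
row 2 ring = −(13/43)·43/56 = -13/56
totals (row 1 + row 2): sun 13/56 + 43/56 = 1, ring 13/56 + (-13/56) = 0, arm 13/56 + 0 = 13/56
asked cell (row1, arm) = 13/56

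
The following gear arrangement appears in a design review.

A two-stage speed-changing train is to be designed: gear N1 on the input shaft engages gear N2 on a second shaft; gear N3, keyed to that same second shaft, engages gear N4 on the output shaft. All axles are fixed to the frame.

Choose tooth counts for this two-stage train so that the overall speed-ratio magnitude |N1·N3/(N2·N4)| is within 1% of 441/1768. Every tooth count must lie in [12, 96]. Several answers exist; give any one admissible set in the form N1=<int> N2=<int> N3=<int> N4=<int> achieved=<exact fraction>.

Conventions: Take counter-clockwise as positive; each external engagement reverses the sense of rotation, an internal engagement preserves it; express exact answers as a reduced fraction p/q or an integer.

class = fixed-axis compound train [2-stage, 441/1768 wanted]
target = 441/1768 in lowest terms: an exact hit needs N1·N3 = k·441 and N2·N4 = k·1768 for one integer k, every count in [12, 96]; additionally prefer no 1:1 stage (N1 ≠ N2, N3 ≠ N4)
k = 1: N1·N3 = 441 = 21·21, N2·N4 = 1768 = 26·68
achieved = 21·21/(26·68) = 441/1768; |achieved − target| = 0 ≤ 441/176800 ✓

N1=21 N2=26 N3=21 N4=68 achieved=441/1768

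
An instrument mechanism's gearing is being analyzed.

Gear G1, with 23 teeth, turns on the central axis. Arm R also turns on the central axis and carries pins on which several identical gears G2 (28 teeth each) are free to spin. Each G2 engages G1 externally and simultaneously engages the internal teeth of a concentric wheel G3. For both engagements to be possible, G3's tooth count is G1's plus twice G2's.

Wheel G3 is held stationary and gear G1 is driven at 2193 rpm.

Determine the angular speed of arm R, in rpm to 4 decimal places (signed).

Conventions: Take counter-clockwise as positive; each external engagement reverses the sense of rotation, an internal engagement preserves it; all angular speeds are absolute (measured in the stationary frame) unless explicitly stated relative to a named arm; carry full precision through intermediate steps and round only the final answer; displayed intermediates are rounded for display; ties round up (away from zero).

+494.5000 rpm

topology: planetary set — G1 23T / G2 28T / G3 79T, arm = carrier (Willis)
normalise by the input: solve with ω_sun = 1, then scale by 2193 rpm
ring teeth: 23 + 2·28 = 79
23(ω_sun−ω_arm) = −79(ω_ring−ω_arm),  ω_ring = 0, ω_sun = 1
23(1−ω_arm) = −79(0−ω_arm)  ⇒  102·ω_arm = 23  ⇒  ω_arm = 23/102
scale: ω_arm = 23/102 × 2193 rpm = +494.5000 rpm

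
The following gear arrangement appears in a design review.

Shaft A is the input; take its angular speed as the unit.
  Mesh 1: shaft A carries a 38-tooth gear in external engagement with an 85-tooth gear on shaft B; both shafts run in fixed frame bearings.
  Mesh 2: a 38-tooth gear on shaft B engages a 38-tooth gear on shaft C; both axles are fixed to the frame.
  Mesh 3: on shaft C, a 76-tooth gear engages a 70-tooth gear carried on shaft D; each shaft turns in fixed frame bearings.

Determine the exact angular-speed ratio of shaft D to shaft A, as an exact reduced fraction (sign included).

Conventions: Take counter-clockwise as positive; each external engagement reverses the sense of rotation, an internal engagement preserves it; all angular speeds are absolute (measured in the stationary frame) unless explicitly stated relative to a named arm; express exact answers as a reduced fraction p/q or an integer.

class = fixed-axis compound train [3 meshes; 3 ratios multiply, 3 sense flips]
mesh 1 [38T→85T]: running ratio 38/85, sense −
mesh 2 [38T→38T]: running ratio 38/85, sense +
mesh 3 [76T→70T]: running ratio 1444/2975, sense −
ω_out/ω_in = -1444/2975

-1444/2975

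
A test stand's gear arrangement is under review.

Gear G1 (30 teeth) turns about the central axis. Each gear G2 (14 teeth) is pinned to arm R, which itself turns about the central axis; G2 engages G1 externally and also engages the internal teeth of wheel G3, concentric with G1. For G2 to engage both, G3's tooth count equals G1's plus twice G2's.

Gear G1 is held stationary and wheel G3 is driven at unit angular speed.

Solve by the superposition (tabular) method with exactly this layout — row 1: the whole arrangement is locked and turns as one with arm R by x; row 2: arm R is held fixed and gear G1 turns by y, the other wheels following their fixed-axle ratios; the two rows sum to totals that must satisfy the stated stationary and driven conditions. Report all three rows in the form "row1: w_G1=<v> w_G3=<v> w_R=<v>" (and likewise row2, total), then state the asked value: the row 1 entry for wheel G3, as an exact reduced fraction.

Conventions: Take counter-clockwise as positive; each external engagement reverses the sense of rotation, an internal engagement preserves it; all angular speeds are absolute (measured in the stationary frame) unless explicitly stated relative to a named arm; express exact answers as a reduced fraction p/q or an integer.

row1: w_G1=29/44 w_G3=29/44 w_R=29/44
row2: w_G1=-29/44 w_G3=15/44 w_R=0
total: w_G1=0 w_G3=1 w_R=29/44
asked value: 29/44

planetary set (30T centre, 14T on arm, 58T internal) — Willis relation
row 1: whole set turns with the arm by x
row 2 — arm fixed, fixed-axis ratios: sun y, ring −(30/58)·y, arm 0
boundary: total ω_sun = x + y = 0 and total ω_ring = x − (30/58)·y = 1  ⇒  y = -29/44, x = 29/44
row 2 ring = −(30/58)·(-29/44) = 15/44
totals (row 1 + row 2): sun 29/44 + (-29/44) = 0, ring 29/44 + 15/44 = 1, arm 29/44 + 0 = 29/44
asked cell (row1, ring) = 29/44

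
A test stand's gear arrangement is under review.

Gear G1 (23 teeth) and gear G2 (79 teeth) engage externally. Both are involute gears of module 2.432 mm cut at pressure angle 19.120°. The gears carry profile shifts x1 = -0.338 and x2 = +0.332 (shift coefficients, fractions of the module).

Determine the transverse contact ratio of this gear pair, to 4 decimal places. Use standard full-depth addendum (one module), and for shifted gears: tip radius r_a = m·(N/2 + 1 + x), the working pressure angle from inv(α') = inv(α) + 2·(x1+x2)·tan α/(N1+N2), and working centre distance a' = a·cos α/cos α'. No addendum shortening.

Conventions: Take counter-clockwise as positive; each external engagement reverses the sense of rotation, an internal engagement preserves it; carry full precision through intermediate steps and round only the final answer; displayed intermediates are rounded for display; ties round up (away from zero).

1.7997

topology: single-mesh involute geometry — m = 2.432, 23T/79T pair
base radii: r_b1 = 26.425135, r_b2 = 90.764594
tip radii: r_a1 = 29.577984, r_a2 = 99.303424
inv(α') = inv(19.120°) + 2·(-0.338+0.332)·tan α/(23+79) = 0.01292428  ⇒  α' = 19.10053°
a' = a·cos α / cos α' = 124.0320·cos 19.120°/cos 19.10053° = 124.017401
action lengths: √(r_a1²−r_b1²) = 13.287941, √(r_a2²−r_b2²) = 40.285958
base pitch p_b = π·m·cos α = 7.218870
CR = (13.287941 + 40.285958 − 124.017401·sin 19.10053°)/7.218870 = 1.799740
contact ratio ≈ 1.7997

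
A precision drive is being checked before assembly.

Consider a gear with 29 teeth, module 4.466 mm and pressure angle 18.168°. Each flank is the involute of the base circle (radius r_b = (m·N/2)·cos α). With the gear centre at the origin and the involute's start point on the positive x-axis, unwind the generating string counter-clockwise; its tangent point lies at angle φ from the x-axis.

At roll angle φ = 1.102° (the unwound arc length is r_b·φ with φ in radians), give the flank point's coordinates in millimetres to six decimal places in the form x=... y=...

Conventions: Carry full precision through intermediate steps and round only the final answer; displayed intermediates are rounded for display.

single-mesh involute tooth geometry (29T wheel at module 4.466)
pitch radius r_p = m·N/2 = 4.466·29/2 = 64.757000
base radius r_b = r_p·cos α = 64.757000·cos 18.168° = 61.528627
roll angle φ = 1.102° = 0.01923353 rad
x = r_b·(cos φ + φ·sin φ) = 61.540006
y = r_b·(sin φ − φ·cos φ) = 0.000146

x=61.540006 y=0.000146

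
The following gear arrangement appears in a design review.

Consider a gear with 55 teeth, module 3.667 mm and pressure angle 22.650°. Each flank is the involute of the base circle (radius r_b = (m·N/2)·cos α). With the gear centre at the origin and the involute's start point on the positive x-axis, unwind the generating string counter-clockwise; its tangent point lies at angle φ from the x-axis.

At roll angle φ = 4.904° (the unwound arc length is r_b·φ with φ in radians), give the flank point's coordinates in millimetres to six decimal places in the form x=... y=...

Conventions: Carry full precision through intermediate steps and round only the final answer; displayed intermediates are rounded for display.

class = single-mesh tooth geometry [base-circle involute, m = 3.667, 55T]
pitch radius r_p = m·N/2 = 3.667·55/2 = 100.842500
base radius r_b = r_p·cos α = 100.842500·cos 22.650° = 93.064972
roll angle φ = 4.904° = 0.08559095 rad
x = r_b·(cos φ + φ·sin φ) = 93.405236
y = r_b·(sin φ − φ·cos φ) = 0.019437

x=93.405236 y=0.019437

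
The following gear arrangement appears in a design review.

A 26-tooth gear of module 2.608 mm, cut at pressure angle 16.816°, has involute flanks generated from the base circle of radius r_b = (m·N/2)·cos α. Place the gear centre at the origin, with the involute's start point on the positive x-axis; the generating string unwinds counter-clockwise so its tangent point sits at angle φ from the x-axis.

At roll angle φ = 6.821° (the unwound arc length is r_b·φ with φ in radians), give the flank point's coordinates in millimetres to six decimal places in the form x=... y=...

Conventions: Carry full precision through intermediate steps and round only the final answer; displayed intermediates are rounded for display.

x=32.683389 y=0.018227

topology: single-mesh involute geometry — m = 2.608, N = 26
pitch radius r_p = m·N/2 = 2.608·26/2 = 33.904000
base radius r_b = r_p·cos α = 33.904000·cos 16.816° = 32.454222
roll angle φ = 6.821° = 0.11904891 rad
x = r_b·(cos φ + φ·sin φ) = 32.683389
y = r_b·(sin φ − φ·cos φ) = 0.018227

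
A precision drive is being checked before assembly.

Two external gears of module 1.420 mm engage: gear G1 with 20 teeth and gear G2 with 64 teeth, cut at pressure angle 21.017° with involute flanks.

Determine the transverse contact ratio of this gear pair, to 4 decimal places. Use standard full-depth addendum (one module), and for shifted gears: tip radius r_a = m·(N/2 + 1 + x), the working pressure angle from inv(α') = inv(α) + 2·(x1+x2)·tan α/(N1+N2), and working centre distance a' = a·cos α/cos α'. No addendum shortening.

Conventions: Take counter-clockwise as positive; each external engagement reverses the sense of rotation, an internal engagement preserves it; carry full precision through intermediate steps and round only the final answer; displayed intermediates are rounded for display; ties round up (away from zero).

1.6305

topology: single-mesh involute geometry — m = 1.420, 20T/64T pair
base radii: r_b1 = 13.255332, r_b2 = 42.417061
tip radii: r_a1 = 15.620000, r_a2 = 46.860000
no profile shift: α' = α, a' = a
action lengths: √(r_a1²−r_b1²) = 8.263207, √(r_a2²−r_b2²) = 19.916137
base pitch p_b = π·m·cos α = 4.164285
CR = (8.263207 + 19.916137 − 59.640000·sin 21.01700°)/4.164285 = 1.630474
contact ratio ≈ 1.6305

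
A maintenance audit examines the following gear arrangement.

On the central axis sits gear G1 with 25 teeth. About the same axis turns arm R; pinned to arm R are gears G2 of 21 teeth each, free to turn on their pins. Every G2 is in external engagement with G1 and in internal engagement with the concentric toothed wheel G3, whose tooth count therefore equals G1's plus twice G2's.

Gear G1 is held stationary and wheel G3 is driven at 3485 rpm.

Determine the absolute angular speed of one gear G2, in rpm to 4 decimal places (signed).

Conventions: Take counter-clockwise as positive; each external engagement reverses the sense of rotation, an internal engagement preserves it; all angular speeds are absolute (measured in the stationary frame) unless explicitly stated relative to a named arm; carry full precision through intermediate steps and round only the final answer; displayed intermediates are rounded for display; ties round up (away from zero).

recognized (axles ride arm R): planetary set, 25/21/67 teeth
normalise by the input: solve with ω_ring = 1, then scale by 3485 rpm
ring teeth: 25 + 2·21 = 67
25(ω_sun−ω_arm) = −67(ω_ring−ω_arm),  ω_sun = 0, ω_ring = 1
25(0−ω_arm) = −67(1−ω_arm)  ⇒  92·ω_arm = 67  ⇒  ω_arm = 67/92
sun–planet mesh: 25·(0−67/92) = −21·(ω_p−ω_arm)  ⇒  ω_p−ω_arm = 1675/1932
ω_p = 67/92 + 1675/1932 = 67/42
scale: ω_p = 67/42 × 3485 rpm = +5559.4048 rpm

+5559.4048 rpm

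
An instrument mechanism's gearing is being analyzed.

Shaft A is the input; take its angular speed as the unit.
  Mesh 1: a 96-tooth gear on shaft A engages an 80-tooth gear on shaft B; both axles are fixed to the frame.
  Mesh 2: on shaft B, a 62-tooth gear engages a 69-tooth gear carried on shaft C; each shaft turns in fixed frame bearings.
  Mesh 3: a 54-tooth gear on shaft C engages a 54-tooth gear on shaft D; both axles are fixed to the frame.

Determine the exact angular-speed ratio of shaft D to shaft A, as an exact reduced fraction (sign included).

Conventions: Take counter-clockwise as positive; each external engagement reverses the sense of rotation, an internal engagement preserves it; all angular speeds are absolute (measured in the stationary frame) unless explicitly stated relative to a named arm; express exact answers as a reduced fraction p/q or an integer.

class = fixed-axis compound train [3 meshes; 3 ratios multiply, 3 sense flips]
mesh 1 [96T→80T]: running ratio 6/5, sense −
mesh 2 [62T→69T]: running ratio 124/115, sense +
mesh 3 [54T→54T]: running ratio 124/115, sense −
ω_out/ω_in = -124/115

-124/115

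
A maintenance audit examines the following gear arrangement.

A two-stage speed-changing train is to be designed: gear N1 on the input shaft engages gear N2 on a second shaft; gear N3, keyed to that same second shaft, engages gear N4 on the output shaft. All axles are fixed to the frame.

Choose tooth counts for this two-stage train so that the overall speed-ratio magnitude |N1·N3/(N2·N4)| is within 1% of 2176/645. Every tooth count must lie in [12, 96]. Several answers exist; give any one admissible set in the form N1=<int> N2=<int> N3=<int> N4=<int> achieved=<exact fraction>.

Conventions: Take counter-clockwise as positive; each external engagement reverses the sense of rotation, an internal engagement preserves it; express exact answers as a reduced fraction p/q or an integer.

class = fixed-axis compound train [2-stage, 2176/645 wanted]
target = 2176/645 in lowest terms: an exact hit needs N1·N3 = k·2176 and N2·N4 = k·645 for one integer k, every count in [12, 96]; additionally prefer no 1:1 stage (N1 ≠ N2, N3 ≠ N4)
k = 1: N1·N3 = 2176 = 32·68, N2·N4 = 645 = 15·43
achieved = 32·68/(15·43) = 2176/645; |achieved − target| = 0 ≤ 544/16125 ✓

N1=32 N2=15 N3=68 N4=43 achieved=2176/645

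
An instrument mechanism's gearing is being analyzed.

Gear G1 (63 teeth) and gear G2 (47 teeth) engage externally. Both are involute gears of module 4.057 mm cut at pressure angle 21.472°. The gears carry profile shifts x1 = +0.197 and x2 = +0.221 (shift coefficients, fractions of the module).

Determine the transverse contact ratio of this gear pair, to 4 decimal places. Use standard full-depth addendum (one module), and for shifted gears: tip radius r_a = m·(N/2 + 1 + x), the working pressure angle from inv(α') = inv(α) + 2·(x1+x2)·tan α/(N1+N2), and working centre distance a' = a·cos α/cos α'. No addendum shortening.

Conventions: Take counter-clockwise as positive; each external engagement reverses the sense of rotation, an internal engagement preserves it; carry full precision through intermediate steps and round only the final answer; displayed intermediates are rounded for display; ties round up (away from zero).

1.6379

class = single-mesh tooth geometry [involute pair 63T × 47T, m = 4.057]
base radii: r_b1 = 118.926053, r_b2 = 88.722611
tip radii: r_a1 = 132.651729, r_a2 = 100.293097
inv(α') = inv(21.472°) + 2·(+0.197+0.221)·tan α/(63+47) = 0.02157840  ⇒  α' = 22.52132°
a' = a·cos α / cos α' = 223.1350·cos 21.472°/cos 22.52132° = 224.791961
action lengths: √(r_a1²−r_b1²) = 58.762872, √(r_a2²−r_b2²) = 46.765410
base pitch p_b = π·m·cos α = 11.860864
CR = (58.762872 + 46.765410 − 224.791961·sin 22.52132°)/11.860864 = 1.637894
contact ratio ≈ 1.6379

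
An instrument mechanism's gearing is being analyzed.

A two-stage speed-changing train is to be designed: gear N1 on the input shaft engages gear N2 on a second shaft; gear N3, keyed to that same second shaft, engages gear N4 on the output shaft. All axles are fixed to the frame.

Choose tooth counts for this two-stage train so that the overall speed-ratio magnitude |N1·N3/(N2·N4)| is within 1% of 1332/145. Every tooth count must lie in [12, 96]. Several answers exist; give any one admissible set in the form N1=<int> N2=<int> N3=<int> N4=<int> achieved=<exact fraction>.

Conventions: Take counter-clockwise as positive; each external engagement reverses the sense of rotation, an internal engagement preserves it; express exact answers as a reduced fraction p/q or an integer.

N1=54 N2=15 N3=74 N4=29 achieved=1332/145

class = fixed-axis compound train [2-stage, 1332/145 wanted]
target = 1332/145 in lowest terms: an exact hit needs N1·N3 = k·1332 and N2·N4 = k·145 for one integer k, every count in [12, 96]; additionally prefer no 1:1 stage (N1 ≠ N2, N3 ≠ N4)
k = 1…2: no 1:1-free in-range split of k·1332 and k·145 into factor pairs; take k = 3
k = 3: N1·N3 = 3996 = 54·74, N2·N4 = 435 = 15·29
achieved = 54·74/(15·29) = 1332/145; |achieved − target| = 0 ≤ 333/3625 ✓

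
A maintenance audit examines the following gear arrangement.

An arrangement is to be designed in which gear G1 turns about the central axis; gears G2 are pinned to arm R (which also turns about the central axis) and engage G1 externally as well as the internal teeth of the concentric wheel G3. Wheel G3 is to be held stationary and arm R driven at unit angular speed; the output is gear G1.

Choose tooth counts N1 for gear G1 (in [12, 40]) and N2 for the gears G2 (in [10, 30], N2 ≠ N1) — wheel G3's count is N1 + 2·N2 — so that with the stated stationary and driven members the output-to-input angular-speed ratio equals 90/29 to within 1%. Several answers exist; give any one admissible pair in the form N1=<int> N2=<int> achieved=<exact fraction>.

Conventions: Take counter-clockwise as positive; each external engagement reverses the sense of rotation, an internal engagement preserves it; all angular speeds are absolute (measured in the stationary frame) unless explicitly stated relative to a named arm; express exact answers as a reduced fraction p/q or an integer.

planetary set to be sized for 90/29 (Willis relation)
Willis with ω_ring = 0: ω_sun/ω_arm = (N1+N3)/N1; set equal to 90/29  ⇒  N3/N1 = 90/29 − 1 = 61/29
N3 = N1 + 2·N2  ⇒  N2/N1 = (N3/N1 − 1)/2 = (61/29 − 1)/2 = 16/29
smallest multiple with N1 ≥ 12 and N2 ≥ 10: k = 1  ⇒  N1 = 1·29 = 29, N2 = 1·16 = 16 (N1 ≤ 40, N2 ≤ 30, N2 ≠ N1 ✓), N3 = 29 + 2·16 = 61
check: (N1+N3)/N1 with N1 = 29, N3 = 61 gives 90/29; |achieved − target| = 0 ≤ 9/290 ✓

N1=29 N2=16 achieved=90/29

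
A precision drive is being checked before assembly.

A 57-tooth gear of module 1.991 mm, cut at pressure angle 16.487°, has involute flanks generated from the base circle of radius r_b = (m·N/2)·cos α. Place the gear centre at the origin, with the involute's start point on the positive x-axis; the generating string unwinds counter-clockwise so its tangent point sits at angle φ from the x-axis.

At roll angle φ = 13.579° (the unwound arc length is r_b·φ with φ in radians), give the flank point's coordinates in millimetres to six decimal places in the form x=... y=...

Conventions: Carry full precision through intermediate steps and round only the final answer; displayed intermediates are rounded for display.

class = single-mesh tooth geometry [base-circle involute, m = 1.991, 57T]
pitch radius r_p = m·N/2 = 1.991·57/2 = 56.743500
base radius r_b = r_p·cos α = 56.743500·cos 16.487° = 54.410443
roll angle φ = 13.579° = 0.23699826 rad
x = r_b·(cos φ + φ·sin φ) = 55.917120
y = r_b·(sin φ − φ·cos φ) = 0.240080

x=55.917120 y=0.240080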